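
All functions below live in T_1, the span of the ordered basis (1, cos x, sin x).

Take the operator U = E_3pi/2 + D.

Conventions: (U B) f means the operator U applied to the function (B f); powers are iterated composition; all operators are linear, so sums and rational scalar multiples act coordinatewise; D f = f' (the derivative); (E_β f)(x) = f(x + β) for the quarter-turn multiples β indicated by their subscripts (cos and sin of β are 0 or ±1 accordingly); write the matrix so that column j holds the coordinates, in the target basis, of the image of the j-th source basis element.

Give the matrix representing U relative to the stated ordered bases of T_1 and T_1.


image of 1: 1
image of cos x: 0
image of sin x: 0
each image's coordinates form column j of the matrix

the matrix is [[1, 0, 0]; [0, 0, 0]; [0, 0, 0]] (rows listed top to bottom)


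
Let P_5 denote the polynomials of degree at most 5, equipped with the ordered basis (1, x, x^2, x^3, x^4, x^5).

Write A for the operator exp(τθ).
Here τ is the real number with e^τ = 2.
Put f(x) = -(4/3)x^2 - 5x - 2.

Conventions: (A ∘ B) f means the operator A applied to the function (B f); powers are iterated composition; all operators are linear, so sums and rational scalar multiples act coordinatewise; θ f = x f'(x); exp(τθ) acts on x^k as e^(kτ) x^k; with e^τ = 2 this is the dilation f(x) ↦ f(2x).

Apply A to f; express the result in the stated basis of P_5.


exp(τθ) x^k = e^(kτ) x^k; with e^τ = 2 this sends x^k to 2^k x^k
x ↦ 2 x
x^2 ↦ 4 x^2
applying this coordinatewise to f: exp(τθ) f = -(16/3)x^2 - 10x - 2

the image equals g(x) = -(16/3)x^2 - 10x - 2


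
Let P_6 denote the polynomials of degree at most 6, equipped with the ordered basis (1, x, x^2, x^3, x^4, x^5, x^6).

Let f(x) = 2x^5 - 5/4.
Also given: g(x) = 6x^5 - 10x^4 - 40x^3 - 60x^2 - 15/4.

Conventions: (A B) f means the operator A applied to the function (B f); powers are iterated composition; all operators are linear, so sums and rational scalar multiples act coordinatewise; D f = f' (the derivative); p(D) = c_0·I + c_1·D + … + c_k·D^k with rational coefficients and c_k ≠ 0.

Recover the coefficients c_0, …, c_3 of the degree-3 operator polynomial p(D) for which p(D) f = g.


c_0 = 3, c_1 = -1, c_2 = -1, c_3 = -1/2

D^0 f = 2x^5 - 5/4
D^1 f = 10x^4
D^2 f = 40x^3
D^3 f = 120x^2
matching coefficients of g against c_0 f + c_1 Df + … from the top degree down determines the c_i
solution: c_0 = 3, c_1 = -1, c_2 = -1, c_3 = -1/2


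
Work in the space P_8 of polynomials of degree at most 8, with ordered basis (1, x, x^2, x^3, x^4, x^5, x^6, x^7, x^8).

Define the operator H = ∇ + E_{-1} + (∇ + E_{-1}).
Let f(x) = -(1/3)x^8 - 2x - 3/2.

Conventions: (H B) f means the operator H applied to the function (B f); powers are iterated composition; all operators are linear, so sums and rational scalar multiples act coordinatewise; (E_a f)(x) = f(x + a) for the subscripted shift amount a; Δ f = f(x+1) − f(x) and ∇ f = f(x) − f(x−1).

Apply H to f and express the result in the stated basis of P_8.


the result is g(x) = -(2/3)x^8 - 4x - 3

∇ f = -(8/3)x^7 + (28/3)x^6 - (56/3)x^5 + (70/3)x^4 - (56/3)x^3 + (28/3)x^2 - (8/3)x - 5/3
E_{-1} f = -(1/3)x^8 + (8/3)x^7 - (28/3)x^6 + (56/3)x^5 - (70/3)x^4 + (56/3)x^3 - (28/3)x^2 + (2/3)x + 1/6
∇ f = -(8/3)x^7 + (28/3)x^6 - (56/3)x^5 + (70/3)x^4 - (56/3)x^3 + (28/3)x^2 - (8/3)x - 5/3
E_{-1} f = -(1/3)x^8 + (8/3)x^7 - (28/3)x^6 + (56/3)x^5 - (70/3)x^4 + (56/3)x^3 - (28/3)x^2 + (2/3)x + 1/6
(∇ + E_{-1}) f = -(1/3)x^8 - 2x - 3/2
(∇ + E_{-1} + (∇ + E_{-1})) f = -(2/3)x^8 - 4x - 3


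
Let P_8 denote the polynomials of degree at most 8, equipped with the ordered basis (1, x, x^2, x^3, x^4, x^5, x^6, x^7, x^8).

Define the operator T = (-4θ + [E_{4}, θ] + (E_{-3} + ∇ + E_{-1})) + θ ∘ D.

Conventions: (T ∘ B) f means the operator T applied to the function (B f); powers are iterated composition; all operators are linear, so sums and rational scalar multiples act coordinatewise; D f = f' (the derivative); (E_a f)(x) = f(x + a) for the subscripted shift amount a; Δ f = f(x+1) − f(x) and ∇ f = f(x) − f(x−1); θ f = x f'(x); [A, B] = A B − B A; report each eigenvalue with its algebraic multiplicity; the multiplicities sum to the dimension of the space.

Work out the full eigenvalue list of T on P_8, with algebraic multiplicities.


λ = -30 (multiplicity 1), λ = -26 (multiplicity 1), λ = -22 (multiplicity 1), λ = -18 (multiplicity 1), λ = -14 (multiplicity 1), λ = -10 (multiplicity 1), λ = -6 (multiplicity 1), λ = -2 (multiplicity 1), λ = 2 (multiplicity 1)

image of 1: 2
image of x: -2x + 1
image of x^2: -6x^2 + 4x + 41
image of x^3: -10x^3 + 9x^2 + 123x + 165
image of x^4: -14x^4 + 16x^3 + 246x^2 + 660x + 1105
image of x^5: -18x^5 + 25x^4 + 410x^3 + 1650x^2 + 5525x + 4877
image of x^6: -22x^6 + 36x^5 + 615x^4 + 3300x^3 + 16575x^2 + 29262x + 25305
image of x^7: -26x^7 + 49x^6 + 861x^5 + 5775x^4 + 38675x^3 + 102417x^2 + 177135x + 112501
image of x^8: -30x^8 + 64x^7 + 1148x^6 + 9240x^5 + 77350x^4 + 273112x^3 + 708540x^2 + 900008x + 530849
the matrix is upper triangular; its diagonal is (2, -2, -6, -10, -14, -18, -22, -26, -30)
for a triangular matrix the eigenvalues are the diagonal entries, with algebraic multiplicity their repetition count


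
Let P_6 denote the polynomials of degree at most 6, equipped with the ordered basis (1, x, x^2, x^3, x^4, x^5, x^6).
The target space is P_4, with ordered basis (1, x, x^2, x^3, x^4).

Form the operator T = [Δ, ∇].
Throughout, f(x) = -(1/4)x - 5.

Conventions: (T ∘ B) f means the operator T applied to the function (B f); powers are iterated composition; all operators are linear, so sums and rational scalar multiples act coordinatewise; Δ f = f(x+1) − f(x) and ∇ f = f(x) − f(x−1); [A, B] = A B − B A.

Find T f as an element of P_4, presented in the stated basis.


∇ f = -1/4
Δ ∇ f = 0
Δ f = -1/4
∇ Δ f = 0
[Δ, ∇] f = 0

g(x) = 0


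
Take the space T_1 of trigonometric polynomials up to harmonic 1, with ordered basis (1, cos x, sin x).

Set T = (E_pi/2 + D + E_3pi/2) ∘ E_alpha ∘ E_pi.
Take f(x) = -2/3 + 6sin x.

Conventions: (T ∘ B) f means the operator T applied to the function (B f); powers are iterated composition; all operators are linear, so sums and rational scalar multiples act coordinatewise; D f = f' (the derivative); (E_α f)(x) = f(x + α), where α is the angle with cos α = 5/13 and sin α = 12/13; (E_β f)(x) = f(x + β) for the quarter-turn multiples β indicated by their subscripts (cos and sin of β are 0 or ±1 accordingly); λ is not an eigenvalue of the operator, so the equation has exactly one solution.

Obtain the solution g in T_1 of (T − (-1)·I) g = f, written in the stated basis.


write g with unknown coordinates in the stated basis and equate coefficients in (T − (-1)·I) g = f
solving from the highest basis element down gives g = -2/9 + (3/5)cos x + 3sin x
check: T g = -4/9 - (3/5)cos x + 3sin x
so T g − (-1)·g = -2/3 + 6sin x = f ✓

the result is g(x) = -2/9 + (3/5)cos x + 3sin x


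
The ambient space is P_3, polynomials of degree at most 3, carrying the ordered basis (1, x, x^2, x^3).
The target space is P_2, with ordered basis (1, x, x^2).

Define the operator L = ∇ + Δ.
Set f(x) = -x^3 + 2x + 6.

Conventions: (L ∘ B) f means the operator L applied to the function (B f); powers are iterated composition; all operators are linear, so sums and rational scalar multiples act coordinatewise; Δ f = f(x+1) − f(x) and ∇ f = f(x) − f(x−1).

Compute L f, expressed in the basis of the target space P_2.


∇ f = -3x^2 + 3x + 1
Δ f = -3x^2 - 3x + 1
(∇ + Δ) f = -6x^2 + 2

the result is g(x) = -6x^2 + 2


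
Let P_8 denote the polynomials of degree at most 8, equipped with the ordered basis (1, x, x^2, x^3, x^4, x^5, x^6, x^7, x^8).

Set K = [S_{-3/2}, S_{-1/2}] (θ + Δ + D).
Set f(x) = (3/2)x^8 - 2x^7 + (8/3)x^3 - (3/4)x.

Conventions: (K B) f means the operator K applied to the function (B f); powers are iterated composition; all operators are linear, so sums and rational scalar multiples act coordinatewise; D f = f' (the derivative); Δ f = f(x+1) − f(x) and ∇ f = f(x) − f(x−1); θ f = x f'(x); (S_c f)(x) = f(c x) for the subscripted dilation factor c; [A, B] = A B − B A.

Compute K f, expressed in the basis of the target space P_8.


the result is g(x) = 0

θ f = 12x^8 - 14x^7 + 8x^3 - (3/4)x
Δ f = 12x^7 + 28x^6 + 42x^5 + 35x^4 + 14x^3 + 8x^2 + 6x + 17/12
D f = 12x^7 - 14x^6 + 8x^2 - 3/4
(θ + Δ + D) f = 12x^8 + 10x^7 + 14x^6 + 42x^5 + 35x^4 + 22x^3 + 16x^2 + (21/4)x + 2/3
S_{-1/2} (θ + Δ + D) f = (3/64)x^8 - (5/64)x^7 + (7/32)x^6 - (21/16)x^5 + (35/16)x^4 - (11/4)x^3 + 4x^2 - (21/8)x + 2/3
S_{-3/2} S_{-1/2} (θ + Δ + D) f = (19683/16384)x^8 + (10935/8192)x^7 + (5103/2048)x^6 + (5103/512)x^5 + (2835/256)x^4 + (297/32)x^3 + 9x^2 + (63/16)x + 2/3
S_{-3/2} (θ + Δ + D) f = (19683/64)x^8 - (10935/64)x^7 + (5103/32)x^6 - (5103/16)x^5 + (2835/16)x^4 - (297/4)x^3 + 36x^2 - (63/8)x + 2/3
S_{-1/2} S_{-3/2} (θ + Δ + D) f = (19683/16384)x^8 + (10935/8192)x^7 + (5103/2048)x^6 + (5103/512)x^5 + (2835/256)x^4 + (297/32)x^3 + 9x^2 + (63/16)x + 2/3
[S_{-3/2}, S_{-1/2}] (θ + Δ + D) f = 0


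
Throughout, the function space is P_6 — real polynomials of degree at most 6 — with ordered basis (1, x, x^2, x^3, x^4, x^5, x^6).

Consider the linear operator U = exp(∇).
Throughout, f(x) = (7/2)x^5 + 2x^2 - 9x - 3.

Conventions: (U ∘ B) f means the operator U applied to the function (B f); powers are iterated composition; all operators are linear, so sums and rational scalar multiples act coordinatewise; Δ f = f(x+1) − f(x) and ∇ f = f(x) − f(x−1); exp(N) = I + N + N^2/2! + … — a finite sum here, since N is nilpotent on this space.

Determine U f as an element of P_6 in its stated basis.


order-1 term: (35/2)x^4 - 35x^3 + 35x^2 - (27/2)x - 15/2
order-2 term: 35x^3 - 105x^2 + (245/2)x - 101/2
order-3 term: 35x^2 - 105x + 175/2
order-4 term: (35/2)x - 35
order-5 term: 7/2
the series for exp(∇) f terminates at order 5
exp(∇) f = (7/2)x^5 + (35/2)x^4 - 33x^2 + (25/2)x - 5

the result is g(x) = (7/2)x^5 + (35/2)x^4 - 33x^2 + (25/2)x - 5


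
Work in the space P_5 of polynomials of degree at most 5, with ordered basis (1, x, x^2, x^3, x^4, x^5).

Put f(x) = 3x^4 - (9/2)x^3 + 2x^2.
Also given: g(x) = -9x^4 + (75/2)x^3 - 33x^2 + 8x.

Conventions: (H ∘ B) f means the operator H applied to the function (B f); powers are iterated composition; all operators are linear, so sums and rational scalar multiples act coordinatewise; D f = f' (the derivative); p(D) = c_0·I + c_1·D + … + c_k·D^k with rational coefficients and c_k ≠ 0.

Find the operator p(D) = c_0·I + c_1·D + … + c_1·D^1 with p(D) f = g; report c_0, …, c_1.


p(D) = -3·I + 2·D, i.e. c_0 = -3, c_1 = 2

D^0 f = 3x^4 - (9/2)x^3 + 2x^2
D^1 f = 12x^3 - (27/2)x^2 + 4x
matching coefficients of g against c_0 f + c_1 Df + … from the top degree down determines the c_i
solution: c_0 = -3, c_1 = 2


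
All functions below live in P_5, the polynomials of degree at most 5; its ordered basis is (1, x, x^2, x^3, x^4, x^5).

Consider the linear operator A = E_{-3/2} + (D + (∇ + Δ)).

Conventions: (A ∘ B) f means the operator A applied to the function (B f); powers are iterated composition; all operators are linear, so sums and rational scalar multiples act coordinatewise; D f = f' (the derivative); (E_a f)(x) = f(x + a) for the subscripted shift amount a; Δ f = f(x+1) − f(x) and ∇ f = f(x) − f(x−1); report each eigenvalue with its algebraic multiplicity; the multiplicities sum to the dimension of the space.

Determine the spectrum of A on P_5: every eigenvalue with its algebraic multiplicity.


λ = 1 (multiplicity 6)

image of 1: 1
image of x: x + 3/2
image of x^2: x^2 + 3x + 9/4
image of x^3: x^3 + (9/2)x^2 + (27/4)x - 11/8
image of x^4: x^4 + 6x^3 + (27/2)x^2 - (11/2)x + 81/16
image of x^5: x^5 + (15/2)x^4 + (45/2)x^3 - (55/4)x^2 + (405/16)x - 179/32
the matrix is upper triangular; its diagonal is (1, 1, 1, 1, 1, 1)
for a triangular matrix the eigenvalues are the diagonal entries, with algebraic multiplicity their repetition count


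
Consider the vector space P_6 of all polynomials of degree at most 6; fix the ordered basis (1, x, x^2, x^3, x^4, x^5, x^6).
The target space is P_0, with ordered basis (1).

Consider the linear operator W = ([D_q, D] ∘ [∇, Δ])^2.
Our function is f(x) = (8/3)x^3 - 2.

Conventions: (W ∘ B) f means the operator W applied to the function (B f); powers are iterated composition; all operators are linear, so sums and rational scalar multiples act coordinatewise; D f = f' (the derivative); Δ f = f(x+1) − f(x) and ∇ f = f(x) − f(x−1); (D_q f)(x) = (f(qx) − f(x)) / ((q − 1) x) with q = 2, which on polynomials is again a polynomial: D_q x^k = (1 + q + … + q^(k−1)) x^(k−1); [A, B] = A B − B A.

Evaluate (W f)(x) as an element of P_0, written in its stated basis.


g(x) = 0

Δ f = 8x^2 + 8x + 8/3
∇ Δ f = 16x
∇ f = 8x^2 - 8x + 8/3
Δ ∇ f = 16x
[∇, Δ] f = 0
D [∇, Δ] f = 0
D_q D [∇, Δ] f = 0
D_q [∇, Δ] f = 0
D D_q [∇, Δ] f = 0
[D_q, D] [∇, Δ] f = 0
Δ ([D_q, D] ∘ [∇, Δ]) f = 0
∇ Δ ([D_q, D] ∘ [∇, Δ]) f = 0
∇ ([D_q, D] ∘ [∇, Δ]) f = 0
Δ ∇ ([D_q, D] ∘ [∇, Δ]) f = 0
[∇, Δ] ([D_q, D] ∘ [∇, Δ]) f = 0
D [∇, Δ] ([D_q, D] ∘ [∇, Δ]) f = 0
D_q D [∇, Δ] ([D_q, D] ∘ [∇, Δ]) f = 0
D_q [∇, Δ] ([D_q, D] ∘ [∇, Δ]) f = 0
D D_q [∇, Δ] ([D_q, D] ∘ [∇, Δ]) f = 0
[D_q, D] [∇, Δ] ([D_q, D] ∘ [∇, Δ]) f = 0


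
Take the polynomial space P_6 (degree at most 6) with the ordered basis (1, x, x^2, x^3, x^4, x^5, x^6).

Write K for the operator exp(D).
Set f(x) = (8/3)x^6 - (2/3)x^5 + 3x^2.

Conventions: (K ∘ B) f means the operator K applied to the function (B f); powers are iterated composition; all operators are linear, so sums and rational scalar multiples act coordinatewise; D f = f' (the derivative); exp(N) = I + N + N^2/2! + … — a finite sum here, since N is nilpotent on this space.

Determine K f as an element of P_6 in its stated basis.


order-1 term: 16x^5 - (10/3)x^4 + 6x
order-2 term: 40x^4 - (20/3)x^3 + 3
order-3 term: (160/3)x^3 - (20/3)x^2
order-4 term: 40x^2 - (10/3)x
order-5 term: 16x - 2/3
order-6 term: 8/3
the series for exp(D) f terminates at order 6
exp(D) f = (8/3)x^6 + (46/3)x^5 + (110/3)x^4 + (140/3)x^3 + (109/3)x^2 + (56/3)x + 5

the image equals g(x) = (8/3)x^6 + (46/3)x^5 + (110/3)x^4 + (140/3)x^3 + (109/3)x^2 + (56/3)x + 5


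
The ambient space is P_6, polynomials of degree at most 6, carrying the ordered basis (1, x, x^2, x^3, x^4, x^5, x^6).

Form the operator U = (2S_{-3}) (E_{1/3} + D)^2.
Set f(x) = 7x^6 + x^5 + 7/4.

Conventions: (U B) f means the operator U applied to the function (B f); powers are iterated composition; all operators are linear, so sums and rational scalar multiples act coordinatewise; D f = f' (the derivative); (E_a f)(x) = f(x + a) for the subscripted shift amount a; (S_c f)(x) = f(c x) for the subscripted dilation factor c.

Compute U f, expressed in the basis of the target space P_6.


E_{1/3} f = 7x^6 + 15x^5 + (40/3)x^4 + (170/27)x^3 + (5/3)x^2 + (19/81)x + 5143/2916
D f = 42x^5 + 5x^4
(E_{1/3} + D) f = 7x^6 + 57x^5 + (55/3)x^4 + (170/27)x^3 + (5/3)x^2 + (19/81)x + 5143/2916
E_{1/3} (E_{1/3} + D) f = 7x^6 + 71x^5 + 125x^4 + (2680/27)x^3 + (1150/27)x^2 + (266/27)x + 7963/2916
D (E_{1/3} + D) f = 42x^5 + 285x^4 + (220/3)x^3 + (170/9)x^2 + (10/3)x + 19/81
(E_{1/3} + D) (E_{1/3} + D) f = 7x^6 + 113x^5 + 410x^4 + (4660/27)x^3 + (1660/27)x^2 + (356/27)x + 8647/2916
S_{-3} (E_{1/3} + D)^2 f = 5103x^6 - 27459x^5 + 33210x^4 - 4660x^3 + (1660/3)x^2 - (356/9)x + 8647/2916
(2S_{-3}) (E_{1/3} + D)^2 f = 10206x^6 - 54918x^5 + 66420x^4 - 9320x^3 + (3320/3)x^2 - (712/9)x + 8647/1458

the image equals g(x) = 10206x^6 - 54918x^5 + 66420x^4 - 9320x^3 + (3320/3)x^2 - (712/9)x + 8647/1458


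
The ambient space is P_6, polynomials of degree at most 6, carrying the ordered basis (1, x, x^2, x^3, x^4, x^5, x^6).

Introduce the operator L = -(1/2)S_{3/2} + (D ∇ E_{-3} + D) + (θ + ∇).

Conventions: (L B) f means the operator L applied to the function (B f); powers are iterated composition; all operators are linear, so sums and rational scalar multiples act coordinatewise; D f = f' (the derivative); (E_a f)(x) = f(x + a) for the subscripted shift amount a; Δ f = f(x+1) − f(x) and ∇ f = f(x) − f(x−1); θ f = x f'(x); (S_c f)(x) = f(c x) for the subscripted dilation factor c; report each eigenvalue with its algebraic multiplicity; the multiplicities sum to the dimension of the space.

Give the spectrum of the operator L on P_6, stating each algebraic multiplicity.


λ = -1/2 (multiplicity 1), λ = 1/4 (multiplicity 1), λ = 39/128 (multiplicity 1), λ = 7/8 (multiplicity 1), λ = 77/64 (multiplicity 1), λ = 21/16 (multiplicity 1), λ = 47/32 (multiplicity 1)

image of 1: -1/2
image of x: (1/4)x + 2
image of x^2: (7/8)x^2 + 4x + 1
image of x^3: (21/16)x^3 + 6x^2 + 3x - 20
image of x^4: (47/32)x^4 + 8x^3 + 6x^2 - 80x + 147
image of x^5: (77/64)x^5 + 10x^4 + 10x^3 - 200x^2 + 735x - 874
image of x^6: (39/128)x^6 + 12x^5 + 15x^4 - 400x^3 + 2205x^2 - 5244x + 4685
the matrix is upper triangular; its diagonal is (-1/2, 1/4, 7/8, 21/16, 47/32, 77/64, 39/128)
for a triangular matrix the eigenvalues are the diagonal entries, with algebraic multiplicity their repetition count


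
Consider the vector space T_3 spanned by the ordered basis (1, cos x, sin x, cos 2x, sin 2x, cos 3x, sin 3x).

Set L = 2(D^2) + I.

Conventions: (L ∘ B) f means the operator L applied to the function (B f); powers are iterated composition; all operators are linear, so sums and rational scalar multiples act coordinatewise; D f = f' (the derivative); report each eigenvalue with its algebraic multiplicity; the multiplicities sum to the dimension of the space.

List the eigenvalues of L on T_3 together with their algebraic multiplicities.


image of 1: 1
image of cos x: -cos x
image of sin x: -sin x
image of cos 2x: -7cos 2x
image of sin 2x: -7sin 2x
image of cos 3x: -17cos 3x
image of sin 3x: -17sin 3x
the matrix is diagonal; its diagonal is (1, -1, -1, -7, -7, -17, -17)
for a triangular matrix the eigenvalues are the diagonal entries, with algebraic multiplicity their repetition count

λ = -17 (multiplicity 2), λ = -7 (multiplicity 2), λ = -1 (multiplicity 2), λ = 1 (multiplicity 1)


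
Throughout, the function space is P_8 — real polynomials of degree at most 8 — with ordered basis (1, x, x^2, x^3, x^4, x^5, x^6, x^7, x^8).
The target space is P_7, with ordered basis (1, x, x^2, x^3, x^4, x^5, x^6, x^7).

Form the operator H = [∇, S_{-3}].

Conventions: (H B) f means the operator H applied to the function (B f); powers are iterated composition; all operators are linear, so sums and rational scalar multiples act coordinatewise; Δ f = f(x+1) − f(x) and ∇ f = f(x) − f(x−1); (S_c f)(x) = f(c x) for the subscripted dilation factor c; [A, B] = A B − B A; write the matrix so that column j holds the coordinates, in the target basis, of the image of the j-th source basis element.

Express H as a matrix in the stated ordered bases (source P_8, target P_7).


image of 1: 0
image of x: -4
image of x^2: 24x - 8
image of x^3: -108x^2 + 72x - 28
image of x^4: 432x^3 - 432x^2 + 336x - 80
image of x^5: -1620x^4 + 2160x^3 - 2520x^2 + 1200x - 244
image of x^6: 5832x^5 - 9720x^4 + 15120x^3 - 10800x^2 + 4392x - 728
image of x^7: -20412x^6 + 40824x^5 - 79380x^4 + 75600x^3 - 46116x^2 + 15288x - 2188
image of x^8: 69984x^7 - 163296x^6 + 381024x^5 - 453600x^4 + 368928x^3 - 183456x^2 + 52512x - 6560
each image's coordinates form column j of the matrix

the matrix is [[0, -4, -8, -28, -80, -244, -728, -2188, -6560]; [0, 0, 24, 72, 336, 1200, 4392, 15288, 52512]; [0, 0, 0, -108, -432, -2520, -10800, -46116, -183456]; [0, 0, 0, 0, 432, 2160, 15120, 75600, 368928]; [0, 0, 0, 0, 0, -1620, -9720, -79380, -453600]; [0, 0, 0, 0, 0, 0, 5832, 40824, 381024]; [0, 0, 0, 0, 0, 0, 0, -20412, -163296]; [0, 0, 0, 0, 0, 0, 0, 0, 69984]] (rows listed top to bottom)


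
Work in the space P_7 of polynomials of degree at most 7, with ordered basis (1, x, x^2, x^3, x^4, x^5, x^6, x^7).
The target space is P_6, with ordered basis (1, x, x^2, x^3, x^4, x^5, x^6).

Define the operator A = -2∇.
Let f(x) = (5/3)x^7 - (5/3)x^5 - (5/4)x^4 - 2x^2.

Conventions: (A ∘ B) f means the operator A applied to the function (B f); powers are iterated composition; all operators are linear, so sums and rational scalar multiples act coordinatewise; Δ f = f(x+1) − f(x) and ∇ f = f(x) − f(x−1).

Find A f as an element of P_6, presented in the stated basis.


the result is g(x) = -(70/3)x^6 + 70x^5 - 100x^4 + (280/3)x^3 - (155/3)x^2 + (74/3)x - 13/2

∇ f = (35/3)x^6 - 35x^5 + 50x^4 - (140/3)x^3 + (155/6)x^2 - (37/3)x + 13/4
(-2∇) f = -(70/3)x^6 + 70x^5 - 100x^4 + (280/3)x^3 - (155/3)x^2 + (74/3)x - 13/2


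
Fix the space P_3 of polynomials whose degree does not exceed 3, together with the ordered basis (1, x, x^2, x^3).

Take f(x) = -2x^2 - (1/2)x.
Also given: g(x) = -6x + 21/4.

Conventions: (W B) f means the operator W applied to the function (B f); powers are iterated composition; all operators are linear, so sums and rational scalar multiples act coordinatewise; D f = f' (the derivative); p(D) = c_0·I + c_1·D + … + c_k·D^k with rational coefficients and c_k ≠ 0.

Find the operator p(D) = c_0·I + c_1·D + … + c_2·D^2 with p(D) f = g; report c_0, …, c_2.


D^0 f = -2x^2 - (1/2)x
D^1 f = -4x - 1/2
D^2 f = -4
matching coefficients of g against c_0 f + c_1 Df + … from the top degree down determines the c_i
solution: c_0 = 0, c_1 = 3/2, c_2 = -3/2

p(D) = (3/2)·D − (3/2)·D^2, i.e. c_0 = 0, c_1 = 3/2, c_2 = -3/2


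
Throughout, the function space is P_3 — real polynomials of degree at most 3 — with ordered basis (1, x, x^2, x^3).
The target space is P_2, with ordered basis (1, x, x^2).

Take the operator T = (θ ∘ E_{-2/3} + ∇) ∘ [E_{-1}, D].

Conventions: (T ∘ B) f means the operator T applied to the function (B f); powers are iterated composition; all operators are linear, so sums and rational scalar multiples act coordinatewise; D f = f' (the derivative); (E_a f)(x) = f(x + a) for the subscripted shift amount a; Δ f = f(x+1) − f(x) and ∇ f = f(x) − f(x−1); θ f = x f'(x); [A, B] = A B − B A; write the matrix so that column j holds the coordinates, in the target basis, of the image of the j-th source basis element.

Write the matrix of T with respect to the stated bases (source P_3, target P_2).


the matrix is [[0, 0, 0, 0]; [0, 0, 0, 0]; [0, 0, 0, 0]] (rows listed top to bottom)

image of 1: 0
image of x: 0
image of x^2: 0
image of x^3: 0
each image's coordinates form column j of the matrix


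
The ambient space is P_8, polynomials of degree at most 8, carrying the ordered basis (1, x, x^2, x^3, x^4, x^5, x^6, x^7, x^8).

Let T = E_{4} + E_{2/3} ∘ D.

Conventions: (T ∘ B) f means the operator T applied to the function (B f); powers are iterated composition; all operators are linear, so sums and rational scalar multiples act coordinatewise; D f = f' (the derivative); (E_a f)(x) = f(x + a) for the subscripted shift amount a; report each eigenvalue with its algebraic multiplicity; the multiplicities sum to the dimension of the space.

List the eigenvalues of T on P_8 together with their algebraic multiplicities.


λ = 1 (multiplicity 9)

image of 1: 1
image of x: x + 5
image of x^2: x^2 + 10x + 52/3
image of x^3: x^3 + 15x^2 + 52x + 196/3
image of x^4: x^4 + 20x^3 + 104x^2 + (784/3)x + 6944/27
image of x^5: x^5 + 25x^4 + (520/3)x^3 + (1960/3)x^2 + (34720/27)x + 83024/81
image of x^6: x^6 + 30x^5 + 260x^4 + (3920/3)x^3 + (34720/9)x^2 + (166048/27)x + 331840/81
image of x^7: x^7 + 35x^6 + 364x^5 + (6860/3)x^4 + (243040/27)x^3 + (581168/27)x^2 + (2322880/81)x + 11944384/729
image of x^8: x^8 + 40x^7 + (1456/3)x^6 + (10976/3)x^5 + (486080/27)x^4 + (4649344/81)x^3 + (9291520/81)x^2 + (95555072/729)x + 143328256/2187
the matrix is upper triangular; its diagonal is (1, 1, 1, 1, 1, 1, 1, 1, 1)
for a triangular matrix the eigenvalues are the diagonal entries, with algebraic multiplicity their repetition count


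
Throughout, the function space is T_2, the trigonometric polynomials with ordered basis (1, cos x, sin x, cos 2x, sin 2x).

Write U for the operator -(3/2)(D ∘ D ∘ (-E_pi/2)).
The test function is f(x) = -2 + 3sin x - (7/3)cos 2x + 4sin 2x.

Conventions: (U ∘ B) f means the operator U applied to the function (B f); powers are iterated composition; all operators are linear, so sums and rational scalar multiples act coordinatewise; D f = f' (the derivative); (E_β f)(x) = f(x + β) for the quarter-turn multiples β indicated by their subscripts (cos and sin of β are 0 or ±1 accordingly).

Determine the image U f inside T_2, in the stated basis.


g(x) = -(9/2)cos x - 14cos 2x + 24sin 2x

E_pi/2 f = -2 + 3cos x + (7/3)cos 2x - 4sin 2x
(-E_pi/2) f = 2 - 3cos x - (7/3)cos 2x + 4sin 2x
D (-E_pi/2) f = 3sin x + 8cos 2x + (14/3)sin 2x
D D (-E_pi/2) f = 3cos x + (28/3)cos 2x - 16sin 2x
(-(3/2)(D ∘ D ∘ (-E_pi/2))) f = -(9/2)cos x - 14cos 2x + 24sin 2x


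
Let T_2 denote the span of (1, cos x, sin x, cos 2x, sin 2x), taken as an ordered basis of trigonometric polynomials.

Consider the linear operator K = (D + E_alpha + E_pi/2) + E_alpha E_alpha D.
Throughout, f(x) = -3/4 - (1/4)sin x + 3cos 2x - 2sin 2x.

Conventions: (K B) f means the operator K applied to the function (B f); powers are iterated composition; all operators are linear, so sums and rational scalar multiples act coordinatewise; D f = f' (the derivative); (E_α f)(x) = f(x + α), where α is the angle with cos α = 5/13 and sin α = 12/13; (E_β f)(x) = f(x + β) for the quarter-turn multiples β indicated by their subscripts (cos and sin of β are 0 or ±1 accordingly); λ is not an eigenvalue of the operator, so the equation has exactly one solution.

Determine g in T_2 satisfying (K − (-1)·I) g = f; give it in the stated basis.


the image equals g(x) = -1/4 + (125/1212)cos x - (19/606)sin x + (264875/255137)cos 2x + (156754/255137)sin 2x

write g with unknown coordinates in the stated basis and equate coefficients in (K − (-1)·I) g = f
solving from the highest basis element down gives g = -1/4 + (125/1212)cos x - (19/606)sin x + (264875/255137)cos 2x + (156754/255137)sin 2x
check: K g = -1/2 - (125/1212)cos x - (265/1212)sin x + (500536/255137)cos 2x - (667028/255137)sin 2x
so K g − (-1)·g = -3/4 - (1/4)sin x + 3cos 2x - 2sin 2x = f ✓


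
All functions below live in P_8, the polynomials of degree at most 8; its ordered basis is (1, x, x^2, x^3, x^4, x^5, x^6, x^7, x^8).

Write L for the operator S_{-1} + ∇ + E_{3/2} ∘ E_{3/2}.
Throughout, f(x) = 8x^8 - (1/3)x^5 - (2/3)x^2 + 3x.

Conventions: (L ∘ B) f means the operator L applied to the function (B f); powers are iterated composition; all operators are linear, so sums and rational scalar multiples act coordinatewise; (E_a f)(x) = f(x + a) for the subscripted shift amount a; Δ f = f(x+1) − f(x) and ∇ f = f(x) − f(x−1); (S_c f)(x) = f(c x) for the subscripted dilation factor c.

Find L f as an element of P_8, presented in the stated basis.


S_{-1} f = 8x^8 + (1/3)x^5 - (2/3)x^2 - 3x
∇ f = 64x^7 - 224x^6 + 448x^5 - (1685/3)x^4 + (1354/3)x^3 - (682/3)x^2 + (193/3)x - 14/3
E_{3/2} f = 8x^8 + 96x^7 + 504x^6 + (4535/3)x^5 + (5665/2)x^4 + (6789/2)x^3 + (30475/12)x^2 + (17377/16)x + 411/2
E_{3/2} E_{3/2} f = 8x^8 + 192x^7 + 2016x^6 + (36287/3)x^5 + 45355x^4 + 108834x^3 + (489616/3)x^2 + 139832x + 52410
(S_{-1} + ∇ + E_{3/2} ∘ E_{3/2}) f = 16x^8 + 256x^7 + 1792x^6 + 12544x^5 + (134380/3)x^4 + (327856/3)x^3 + (488932/3)x^2 + (419680/3)x + 157216/3

the result is g(x) = 16x^8 + 256x^7 + 1792x^6 + 12544x^5 + (134380/3)x^4 + (327856/3)x^3 + (488932/3)x^2 + (419680/3)x + 157216/3


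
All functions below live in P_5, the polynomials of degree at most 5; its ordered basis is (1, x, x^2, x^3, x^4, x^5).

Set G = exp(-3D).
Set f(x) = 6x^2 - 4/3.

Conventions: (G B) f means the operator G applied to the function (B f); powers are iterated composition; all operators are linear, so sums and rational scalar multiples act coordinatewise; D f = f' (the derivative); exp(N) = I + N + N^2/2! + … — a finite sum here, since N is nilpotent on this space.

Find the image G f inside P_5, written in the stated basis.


g(x) = 6x^2 - 36x + 158/3

order-1 term: -36x
order-2 term: 54
the series for exp(-3D) f terminates at order 2
exp(-3D) f = 6x^2 - 36x + 158/3


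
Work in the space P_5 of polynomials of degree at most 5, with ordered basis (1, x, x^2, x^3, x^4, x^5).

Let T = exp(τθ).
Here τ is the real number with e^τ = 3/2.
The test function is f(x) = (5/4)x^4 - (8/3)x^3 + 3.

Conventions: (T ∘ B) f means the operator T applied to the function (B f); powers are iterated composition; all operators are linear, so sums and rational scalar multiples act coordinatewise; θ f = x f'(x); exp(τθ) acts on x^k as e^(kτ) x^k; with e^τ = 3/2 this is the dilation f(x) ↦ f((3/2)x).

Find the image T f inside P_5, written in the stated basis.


exp(τθ) x^k = e^(kτ) x^k; with e^τ = 3/2 this sends x^k to (3/2)^k x^k
x^3 ↦ 27/8 x^3
x^4 ↦ 81/16 x^4
applying this coordinatewise to f: exp(τθ) f = (405/64)x^4 - 9x^3 + 3

the image equals g(x) = (405/64)x^4 - 9x^3 + 3


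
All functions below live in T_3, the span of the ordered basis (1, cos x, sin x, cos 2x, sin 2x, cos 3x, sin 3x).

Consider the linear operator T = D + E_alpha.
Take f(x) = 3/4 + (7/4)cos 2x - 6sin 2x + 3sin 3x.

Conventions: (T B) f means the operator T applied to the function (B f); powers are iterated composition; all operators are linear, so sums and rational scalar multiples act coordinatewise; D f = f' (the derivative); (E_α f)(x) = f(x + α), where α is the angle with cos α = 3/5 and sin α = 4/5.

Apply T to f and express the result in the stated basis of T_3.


D f = -12cos 2x - (7/2)sin 2x + 9cos 3x
E_alpha f = 3/4 - (25/4)cos 2x + (132/125)cos 3x - (351/125)sin 3x
(D + E_alpha) f = 3/4 - (73/4)cos 2x - (7/2)sin 2x + (1257/125)cos 3x - (351/125)sin 3x

the result is g(x) = 3/4 - (73/4)cos 2x - (7/2)sin 2x + (1257/125)cos 3x - (351/125)sin 3x


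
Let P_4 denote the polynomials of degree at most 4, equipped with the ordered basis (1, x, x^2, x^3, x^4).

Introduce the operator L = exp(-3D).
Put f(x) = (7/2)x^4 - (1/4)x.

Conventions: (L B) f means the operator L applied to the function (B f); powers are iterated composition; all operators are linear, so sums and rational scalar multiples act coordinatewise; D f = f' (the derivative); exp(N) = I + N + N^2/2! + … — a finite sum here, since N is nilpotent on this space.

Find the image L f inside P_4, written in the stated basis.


g(x) = (7/2)x^4 - 42x^3 + 189x^2 - (1513/4)x + 1137/4

order-1 term: -42x^3 + 3/4
order-2 term: 189x^2
order-3 term: -378x
order-4 term: 567/2
the series for exp(-3D) f terminates at order 4
exp(-3D) f = (7/2)x^4 - 42x^3 + 189x^2 - (1513/4)x + 1137/4


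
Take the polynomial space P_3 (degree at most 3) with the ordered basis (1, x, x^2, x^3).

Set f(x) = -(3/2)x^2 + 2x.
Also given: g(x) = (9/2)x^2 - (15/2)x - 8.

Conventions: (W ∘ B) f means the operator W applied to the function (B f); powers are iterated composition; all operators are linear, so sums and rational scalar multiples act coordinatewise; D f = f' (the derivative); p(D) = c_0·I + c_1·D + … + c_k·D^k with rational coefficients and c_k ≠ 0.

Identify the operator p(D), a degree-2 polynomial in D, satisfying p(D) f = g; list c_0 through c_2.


D^0 f = -(3/2)x^2 + 2x
D^1 f = -3x + 2
D^2 f = -3
matching coefficients of g against c_0 f + c_1 Df + … from the top degree down determines the c_i
solution: c_0 = -3, c_1 = 1/2, c_2 = 3

c_0 = -3, c_1 = 1/2, c_2 = 3


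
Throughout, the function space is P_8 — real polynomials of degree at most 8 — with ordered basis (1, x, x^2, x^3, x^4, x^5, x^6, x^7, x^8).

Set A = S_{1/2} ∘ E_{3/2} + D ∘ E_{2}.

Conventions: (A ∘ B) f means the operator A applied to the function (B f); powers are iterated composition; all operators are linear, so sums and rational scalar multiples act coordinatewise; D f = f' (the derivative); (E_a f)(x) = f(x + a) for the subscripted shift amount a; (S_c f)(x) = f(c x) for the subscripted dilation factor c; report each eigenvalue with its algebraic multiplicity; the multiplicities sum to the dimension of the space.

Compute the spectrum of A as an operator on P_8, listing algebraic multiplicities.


image of 1: 1
image of x: (1/2)x + 5/2
image of x^2: (1/4)x^2 + (7/2)x + 25/4
image of x^3: (1/8)x^3 + (33/8)x^2 + (123/8)x + 123/8
image of x^4: (1/16)x^4 + (19/4)x^3 + (219/8)x^2 + (219/4)x + 593/16
image of x^5: (1/32)x^5 + (175/32)x^4 + (685/16)x^3 + (2055/16)x^2 + (5525/32)x + 2803/32
image of x^6: (1/64)x^6 + (201/32)x^5 + (3975/64)x^4 + (3975/16)x^3 + (31935/64)x^2 + (16089/32)x + 13017/64
image of x^7: (1/128)x^7 + (917/128)x^6 + (10941/128)x^5 + (54705/128)x^4 + (146195/128)x^3 + (220143/128)x^2 + (177135/128)x + 59531/128
image of x^8: (1/256)x^8 + (259/32)x^7 + (7231/64)x^6 + (21693/32)x^5 + (289555/128)x^4 + (145061/32)x^3 + (349167/64)x^2 + (116875/32)x + 268705/256
the matrix is upper triangular; its diagonal is (1, 1/2, 1/4, 1/8, 1/16, 1/32, 1/64, 1/128, 1/256)
for a triangular matrix the eigenvalues are the diagonal entries, with algebraic multiplicity their repetition count

λ = 1/256 (multiplicity 1), λ = 1/128 (multiplicity 1), λ = 1/64 (multiplicity 1), λ = 1/32 (multiplicity 1), λ = 1/16 (multiplicity 1), λ = 1/8 (multiplicity 1), λ = 1/4 (multiplicity 1), λ = 1/2 (multiplicity 1), λ = 1 (multiplicity 1)


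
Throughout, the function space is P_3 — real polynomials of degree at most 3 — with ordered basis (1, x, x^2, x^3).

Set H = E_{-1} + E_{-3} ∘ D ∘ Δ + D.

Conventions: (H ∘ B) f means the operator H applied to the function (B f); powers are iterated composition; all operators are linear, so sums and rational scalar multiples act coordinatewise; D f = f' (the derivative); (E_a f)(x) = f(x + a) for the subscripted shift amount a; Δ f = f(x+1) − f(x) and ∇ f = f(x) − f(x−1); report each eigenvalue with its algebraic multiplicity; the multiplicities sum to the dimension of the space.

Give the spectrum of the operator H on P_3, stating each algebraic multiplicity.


image of 1: 1
image of x: x
image of x^2: x^2 + 3
image of x^3: x^3 + 9x - 16
the matrix is upper triangular; its diagonal is (1, 1, 1, 1)
for a triangular matrix the eigenvalues are the diagonal entries, with algebraic multiplicity their repetition count

λ = 1 (multiplicity 4)


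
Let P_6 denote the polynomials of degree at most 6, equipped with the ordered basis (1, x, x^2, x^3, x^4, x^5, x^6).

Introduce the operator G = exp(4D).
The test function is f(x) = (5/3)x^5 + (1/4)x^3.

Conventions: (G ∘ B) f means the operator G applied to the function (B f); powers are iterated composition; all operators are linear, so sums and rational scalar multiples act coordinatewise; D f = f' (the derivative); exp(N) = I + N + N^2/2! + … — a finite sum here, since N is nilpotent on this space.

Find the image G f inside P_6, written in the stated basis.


order-1 term: (100/3)x^4 + 3x^2
order-2 term: (800/3)x^3 + 12x
order-3 term: (3200/3)x^2 + 16
order-4 term: (6400/3)x
order-5 term: 5120/3
the series for exp(4D) f terminates at order 5
exp(4D) f = (5/3)x^5 + (100/3)x^4 + (3203/12)x^3 + (3209/3)x^2 + (6436/3)x + 5168/3

the image equals g(x) = (5/3)x^5 + (100/3)x^4 + (3203/12)x^3 + (3209/3)x^2 + (6436/3)x + 5168/3


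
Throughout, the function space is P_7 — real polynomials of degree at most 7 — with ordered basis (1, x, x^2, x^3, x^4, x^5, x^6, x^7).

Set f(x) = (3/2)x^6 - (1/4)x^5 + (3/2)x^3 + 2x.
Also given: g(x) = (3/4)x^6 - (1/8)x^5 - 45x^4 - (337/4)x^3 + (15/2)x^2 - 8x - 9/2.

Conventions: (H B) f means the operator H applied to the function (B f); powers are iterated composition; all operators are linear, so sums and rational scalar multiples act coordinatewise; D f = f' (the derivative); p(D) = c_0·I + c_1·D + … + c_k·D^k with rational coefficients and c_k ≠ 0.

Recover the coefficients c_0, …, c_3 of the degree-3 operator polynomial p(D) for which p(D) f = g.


D^0 f = (3/2)x^6 - (1/4)x^5 + (3/2)x^3 + 2x
D^1 f = 9x^5 - (5/4)x^4 + (9/2)x^2 + 2
D^2 f = 45x^4 - 5x^3 + 9x
D^3 f = 180x^3 - 15x^2 + 9
matching coefficients of g against c_0 f + c_1 Df + … from the top degree down determines the c_i
solution: c_0 = 1/2, c_1 = 0, c_2 = -1, c_3 = -1/2

c_0 = 1/2, c_1 = 0, c_2 = -1, c_3 = -1/2


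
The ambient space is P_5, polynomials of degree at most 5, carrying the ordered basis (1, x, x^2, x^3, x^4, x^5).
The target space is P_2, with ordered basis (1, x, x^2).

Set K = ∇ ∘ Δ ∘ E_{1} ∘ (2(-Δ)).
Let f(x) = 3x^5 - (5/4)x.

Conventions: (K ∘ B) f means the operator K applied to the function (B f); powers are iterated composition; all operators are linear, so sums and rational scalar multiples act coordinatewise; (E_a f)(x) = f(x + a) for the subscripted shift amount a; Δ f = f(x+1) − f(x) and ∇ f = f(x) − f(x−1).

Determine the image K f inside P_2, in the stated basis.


the image equals g(x) = -360x^2 - 1080x - 900

Δ f = 15x^4 + 30x^3 + 30x^2 + 15x + 7/4
(-Δ) f = -15x^4 - 30x^3 - 30x^2 - 15x - 7/4
(2(-Δ)) f = -30x^4 - 60x^3 - 60x^2 - 30x - 7/2
E_{1} (2(-Δ)) f = -30x^4 - 180x^3 - 420x^2 - 450x - 367/2
Δ E_{1} (2(-Δ)) f = -120x^3 - 720x^2 - 1500x - 1080
∇ Δ E_{1} (2(-Δ)) f = -360x^2 - 1080x - 900


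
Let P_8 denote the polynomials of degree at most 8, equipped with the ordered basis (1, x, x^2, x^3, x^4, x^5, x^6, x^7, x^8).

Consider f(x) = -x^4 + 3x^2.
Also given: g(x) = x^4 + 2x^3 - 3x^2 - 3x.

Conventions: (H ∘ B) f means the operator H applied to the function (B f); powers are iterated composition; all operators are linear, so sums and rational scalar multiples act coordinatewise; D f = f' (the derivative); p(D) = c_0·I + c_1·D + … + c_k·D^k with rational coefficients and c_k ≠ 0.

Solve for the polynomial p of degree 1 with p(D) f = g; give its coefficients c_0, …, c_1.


D^0 f = -x^4 + 3x^2
D^1 f = -4x^3 + 6x
matching coefficients of g against c_0 f + c_1 Df + … from the top degree down determines the c_i
solution: c_0 = -1, c_1 = -1/2

c_0 = -1, c_1 = -1/2


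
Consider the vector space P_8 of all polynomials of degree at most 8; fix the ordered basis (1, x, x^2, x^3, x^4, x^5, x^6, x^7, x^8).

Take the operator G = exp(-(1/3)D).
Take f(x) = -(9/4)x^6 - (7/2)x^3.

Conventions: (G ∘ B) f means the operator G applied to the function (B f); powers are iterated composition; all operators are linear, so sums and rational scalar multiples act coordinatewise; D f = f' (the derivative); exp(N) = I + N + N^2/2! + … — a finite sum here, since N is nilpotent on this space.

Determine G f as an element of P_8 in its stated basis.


order-1 term: (9/2)x^5 + (7/2)x^2
order-2 term: -(15/4)x^4 - (7/6)x
order-3 term: (5/3)x^3 + 7/54
order-4 term: -(5/12)x^2
order-5 term: (1/18)x
order-6 term: -1/324
the series for exp(-(1/3)D) f terminates at order 6
exp(-(1/3)D) f = -(9/4)x^6 + (9/2)x^5 - (15/4)x^4 - (11/6)x^3 + (37/12)x^2 - (10/9)x + 41/324

g(x) = -(9/4)x^6 + (9/2)x^5 - (15/4)x^4 - (11/6)x^3 + (37/12)x^2 - (10/9)x + 41/324


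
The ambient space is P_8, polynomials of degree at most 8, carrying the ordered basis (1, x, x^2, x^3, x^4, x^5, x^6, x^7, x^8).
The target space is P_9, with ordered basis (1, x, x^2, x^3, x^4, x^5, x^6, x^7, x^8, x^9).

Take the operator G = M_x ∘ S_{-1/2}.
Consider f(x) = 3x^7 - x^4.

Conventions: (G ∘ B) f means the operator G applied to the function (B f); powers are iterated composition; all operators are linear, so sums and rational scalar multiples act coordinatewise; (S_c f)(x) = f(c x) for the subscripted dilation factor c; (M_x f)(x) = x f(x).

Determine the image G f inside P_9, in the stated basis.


the image equals g(x) = -(3/128)x^8 - (1/16)x^5

S_{-1/2} f = -(3/128)x^7 - (1/16)x^4
M_x S_{-1/2} f = -(3/128)x^8 - (1/16)x^5


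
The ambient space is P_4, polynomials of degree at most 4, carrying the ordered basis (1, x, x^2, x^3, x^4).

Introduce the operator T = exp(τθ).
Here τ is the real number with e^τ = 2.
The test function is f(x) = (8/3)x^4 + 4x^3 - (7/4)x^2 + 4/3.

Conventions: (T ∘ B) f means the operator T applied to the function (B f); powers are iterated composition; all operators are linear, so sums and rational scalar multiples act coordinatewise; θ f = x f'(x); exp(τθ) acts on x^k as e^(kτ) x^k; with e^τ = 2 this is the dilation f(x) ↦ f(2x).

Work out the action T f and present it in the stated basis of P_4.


the image equals g(x) = (128/3)x^4 + 32x^3 - 7x^2 + 4/3

exp(τθ) x^k = e^(kτ) x^k; with e^τ = 2 this sends x^k to 2^k x^k
x^2 ↦ 4 x^2
x^3 ↦ 8 x^3
x^4 ↦ 16 x^4
applying this coordinatewise to f: exp(τθ) f = (128/3)x^4 + 32x^3 - 7x^2 + 4/3
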